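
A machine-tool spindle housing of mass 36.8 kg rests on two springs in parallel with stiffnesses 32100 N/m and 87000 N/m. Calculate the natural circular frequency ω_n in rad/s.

56.9 rad/s

Parallel springs add: k_eq = 32100 + 87000 = 119100 N/m.
ω_n = √(k_eq/m) = √(119100/36.8) = √3236 = 56.89 rad/s.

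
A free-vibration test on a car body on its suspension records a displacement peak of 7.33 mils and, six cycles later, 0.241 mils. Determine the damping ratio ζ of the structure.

Logarithmic decrement δ = (1/n)·ln(x₀/x_n) = (1/6)·ln(7.33/0.241) = (1/6)·ln(30.41) = 0.5692.
ζ = δ/√(4π² + δ²) = 0.5692/√(39.48 + 0.324) = 0.5692/6.309 = 0.09021.

0.0902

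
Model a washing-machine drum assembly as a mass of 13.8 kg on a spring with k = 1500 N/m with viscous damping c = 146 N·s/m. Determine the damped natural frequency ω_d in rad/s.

ω_n = √(k/m) = √(1500/13.8) = 10.43 rad/s.
Critical damping c_c = 2√(k·m) = 2√(1500 × 13.8) = 287.7 N·s/m, so ζ = c/c_c = 146/287.7 = 0.5074.
ω_d = ω_n√(1 − ζ²) = 10.43 × √(1 − 0.257) = 8.984 rad/s.

8.98 rad/s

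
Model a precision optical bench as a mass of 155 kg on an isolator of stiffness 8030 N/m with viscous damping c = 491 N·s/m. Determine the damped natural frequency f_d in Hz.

ω_n = √(k/m) = √(8030/155) = 7.198 rad/s.
Critical damping c_c = 2√(k·m) = 2√(8030 × 155) = 2231 N·s/m, so ζ = c/c_c = 491/2231 = 0.2201.
ω_d = ω_n√(1 − ζ²) = 7.198 × √(1 − 0.0484) = 7.021 rad/s.
f_d = ω_d/(2π) = 1.117 Hz.

1.12 Hz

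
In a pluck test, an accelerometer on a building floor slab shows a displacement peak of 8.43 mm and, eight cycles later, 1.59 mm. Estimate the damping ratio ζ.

Logarithmic decrement δ = (1/n)·ln(x₀/x_n) = (1/8)·ln(8.43/1.59) = (1/8)·ln(5.302) = 0.2085.
ζ = δ/√(4π² + δ²) = 0.2085/√(39.48 + 0.0435) = 0.2085/6.287 = 0.03317.

0.0332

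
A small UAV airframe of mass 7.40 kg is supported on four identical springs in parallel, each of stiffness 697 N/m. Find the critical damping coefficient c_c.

287 N·s/m

Parallel springs add: k_eq = 4 × 697 = 2788 N/m.
c_c = 2√(k_eq·m) = 2√(2788 × 7.40) = 2 × 143.6 = 287.3 N·s/m.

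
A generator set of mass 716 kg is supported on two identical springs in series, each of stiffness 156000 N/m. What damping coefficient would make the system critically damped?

Series springs: 1/k_eq = 2/156000, so k_eq = 156000/2 = 78000 N/m.
c_c = 2√(k_eq·m) = 2√(78000 × 716) = 2 × 7473 = 14950 N·s/m.

14900 N·s/m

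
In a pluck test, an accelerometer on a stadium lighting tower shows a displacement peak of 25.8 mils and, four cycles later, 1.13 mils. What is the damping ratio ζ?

0.124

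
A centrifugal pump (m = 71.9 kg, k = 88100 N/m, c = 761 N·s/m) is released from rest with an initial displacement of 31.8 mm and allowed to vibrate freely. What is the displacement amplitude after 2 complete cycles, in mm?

4.65 mm

ζ = c/(2√(km)) = 761/(2√(88100 × 71.9)) = 761/5034 = 0.1512.
Logarithmic decrement δ = 2πζ/√(1 − ζ²) = 2π × 0.1512/√(1 − 0.0229) = 0.9610.
After n cycles, x_n/x₀ = e^(−nδ), so x_2 = 31.8 × e^(−2 × 0.9610) = 31.8 × 0.1463 = 4.653 mm.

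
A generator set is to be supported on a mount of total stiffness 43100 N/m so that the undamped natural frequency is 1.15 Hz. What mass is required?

826 kg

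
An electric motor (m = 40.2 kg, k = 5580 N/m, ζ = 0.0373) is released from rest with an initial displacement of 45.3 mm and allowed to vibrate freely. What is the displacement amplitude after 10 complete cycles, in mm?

4.34 mm

Logarithmic decrement δ = 2πζ/√(1 − ζ²) = 2π × 0.03730/√(1 − 0.00139) = 0.2345.
After n cycles, x_n/x₀ = e^(−nδ), so x_10 = 45.3 × e^(−10 × 0.2345) = 45.3 × 0.09582 = 4.341 mm.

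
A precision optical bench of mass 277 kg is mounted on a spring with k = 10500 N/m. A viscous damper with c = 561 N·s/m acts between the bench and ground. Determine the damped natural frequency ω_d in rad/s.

6.07 rad/s

ω_n = √(k/m) = √(10500/277) = 6.157 rad/s.
Critical damping c_c = 2√(k·m) = 2√(10500 × 277) = 3411 N·s/m, so ζ = c/c_c = 561/3411 = 0.1645.
ω_d = ω_n√(1 − ζ²) = 6.157 × √(1 − 0.0271) = 6.073 rad/s.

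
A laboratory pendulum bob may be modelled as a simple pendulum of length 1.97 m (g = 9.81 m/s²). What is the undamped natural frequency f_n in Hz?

0.355 Hz

For a simple pendulum ω_n = √(g/L) = √(9.81/1.97) = √4.980 = 2.232 rad/s.
f_n = ω_n/(2π) = 2.232/6.283 = 0.3552 Hz.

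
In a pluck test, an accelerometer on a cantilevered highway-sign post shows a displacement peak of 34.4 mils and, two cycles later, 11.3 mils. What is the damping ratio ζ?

0.0882

Logarithmic decrement δ = (1/n)·ln(x₀/x_n) = (1/2)·ln(34.4/11.3) = (1/2)·ln(3.044) = 0.5566.
ζ = δ/√(4π² + δ²) = 0.5566/√(39.48 + 0.310) = 0.5566/6.308 = 0.08824.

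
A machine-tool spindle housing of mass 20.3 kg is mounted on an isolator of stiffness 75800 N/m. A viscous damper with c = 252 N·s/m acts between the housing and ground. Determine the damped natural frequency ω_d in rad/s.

ω_n = √(k/m) = √(75800/20.3) = 61.11 rad/s.
Critical damping c_c = 2√(k·m) = 2√(75800 × 20.3) = 2481 N·s/m, so ζ = c/c_c = 252/2481 = 0.1016.
ω_d = ω_n√(1 − ζ²) = 61.11 × √(1 − 0.0103) = 60.79 rad/s.

60.8 rad/s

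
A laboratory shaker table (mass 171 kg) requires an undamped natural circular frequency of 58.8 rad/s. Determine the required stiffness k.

k = m·ω_n² = 171 × 58.80² = 171 × 3457 = 591200 N/m.

591000 N/m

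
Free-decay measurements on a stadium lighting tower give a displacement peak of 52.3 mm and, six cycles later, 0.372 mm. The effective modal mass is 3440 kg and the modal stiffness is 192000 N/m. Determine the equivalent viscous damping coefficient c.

Logarithmic decrement δ = (1/n)·ln(x₀/x_n) = (1/6)·ln(52.3/0.372) = (1/6)·ln(140.6) = 0.8243.
ζ = δ/√(4π² + δ²) = 0.8243/√(39.48 + 0.679) = 0.8243/6.337 = 0.1301.
c = ζ · 2√(km) = 0.1301 × 2√(192000 × 3440) = 0.1301 × 51400 = 6686 N·s/m.

6690 N·s/m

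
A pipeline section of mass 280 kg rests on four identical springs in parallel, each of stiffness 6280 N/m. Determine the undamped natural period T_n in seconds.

Parallel springs add: k_eq = 4 × 6280 = 25120 N/m.
ω_n = √(k_eq/m) = √(25120/280) = √89.71 = 9.472 rad/s.
T_n = 2π/ω_n = 6.283/9.472 = 0.6634 s.

0.663 s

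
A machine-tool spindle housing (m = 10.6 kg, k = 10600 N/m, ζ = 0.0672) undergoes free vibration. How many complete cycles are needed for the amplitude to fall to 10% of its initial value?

Logarithmic decrement δ = 2πζ/√(1 − ζ²) = 2π × 0.06720/√(1 − 0.00452) = 0.4232.
x_n/x₀ = e^(−nδ) ≤ 0.1; take ln: n ≥ ln(1/0.1)/δ = 2.303/0.4232 = 5.441.
So 6 complete cycles are required.

6 cycles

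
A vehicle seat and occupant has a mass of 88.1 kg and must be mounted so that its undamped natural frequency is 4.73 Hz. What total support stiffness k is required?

77800 N/m

ω_n = 2πf_n = 2π × 4.73 = 29.72 rad/s.
k = m·ω_n² = 88.1 × 29.72² = 88.1 × 883.2 = 77810 N/m.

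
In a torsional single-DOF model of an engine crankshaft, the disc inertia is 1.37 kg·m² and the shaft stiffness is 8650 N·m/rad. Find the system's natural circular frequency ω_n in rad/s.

79.5 rad/s

ω_n = √(k_t/J) = √(8650/1.37) = √6314 = 79.46 rad/s.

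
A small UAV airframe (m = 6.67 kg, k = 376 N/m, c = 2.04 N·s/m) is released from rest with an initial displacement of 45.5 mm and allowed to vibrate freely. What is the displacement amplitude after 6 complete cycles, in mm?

21.1 mm

ζ = c/(2√(km)) = 2.04/(2√(376 × 6.67)) = 2.04/100.2 = 0.02037.
Logarithmic decrement δ = 2πζ/√(1 − ζ²) = 2π × 0.02037/√(1 − 0.000415) = 0.1280.
After n cycles, x_n/x₀ = e^(−nδ), so x_6 = 45.5 × e^(−6 × 0.1280) = 45.5 × 0.4639 = 21.11 mm.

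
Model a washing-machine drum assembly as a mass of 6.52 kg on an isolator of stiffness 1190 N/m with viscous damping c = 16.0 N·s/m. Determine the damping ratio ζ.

0.0908

ω_n = √(k/m) = √(1190/6.52) = 13.51 rad/s.
Critical damping c_c = 2√(k·m) = 2√(1190 × 6.52) = 176.2 N·s/m, so ζ = c/c_c = 16.0/176.2 = 0.09082.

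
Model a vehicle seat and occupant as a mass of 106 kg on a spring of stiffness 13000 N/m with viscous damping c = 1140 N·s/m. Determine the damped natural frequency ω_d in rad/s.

9.68 rad/s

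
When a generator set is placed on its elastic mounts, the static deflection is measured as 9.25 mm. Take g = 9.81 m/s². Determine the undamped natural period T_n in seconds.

ω_n = √(g/δ_st) = √(9.81/0.00925) = √1061 = 32.57 rad/s.
T_n = 2π/ω_n = 6.283/32.57 = 0.1929 s.

0.193 s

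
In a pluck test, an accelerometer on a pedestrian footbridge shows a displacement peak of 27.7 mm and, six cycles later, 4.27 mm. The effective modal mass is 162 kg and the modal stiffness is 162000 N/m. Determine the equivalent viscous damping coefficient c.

508 N·s/m

Logarithmic decrement δ = (1/n)·ln(x₀/x_n) = (1/6)·ln(27.7/4.27) = (1/6)·ln(6.487) = 0.3116.
ζ = δ/√(4π² + δ²) = 0.3116/√(39.48 + 0.0971) = 0.3116/6.291 = 0.04954.
c = ζ · 2√(km) = 0.04954 × 2√(162000 × 162) = 0.04954 × 10250 = 507.6 N·s/m.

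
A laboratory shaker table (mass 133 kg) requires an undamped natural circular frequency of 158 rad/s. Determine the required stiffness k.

3320000 N/m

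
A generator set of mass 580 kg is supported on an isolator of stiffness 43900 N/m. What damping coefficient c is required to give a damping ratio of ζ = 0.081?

817 N·s/m

c_c = 2√(k·m) = 2√(43900 × 580) = 10090 N·s/m.
c = ζ·c_c = 0.081 × 10090 = 817.5 N·s/m.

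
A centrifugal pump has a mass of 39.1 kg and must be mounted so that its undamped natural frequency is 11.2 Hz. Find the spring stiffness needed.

ω_n = 2πf_n = 2π × 11.2 = 70.37 rad/s.
k = m·ω_n² = 39.1 × 70.37² = 39.1 × 4952 = 193600 N/m.

194000 N/m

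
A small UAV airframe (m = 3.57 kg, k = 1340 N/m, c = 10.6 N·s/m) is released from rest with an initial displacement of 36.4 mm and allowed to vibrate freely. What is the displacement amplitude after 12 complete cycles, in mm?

ζ = c/(2√(km)) = 10.6/(2√(1340 × 3.57)) = 10.6/138.3 = 0.07663.
Logarithmic decrement δ = 2πζ/√(1 − ζ²) = 2π × 0.07663/√(1 − 0.00587) = 0.4829.
After n cycles, x_n/x₀ = e^(−nδ), so x_12 = 36.4 × e^(−12 × 0.4829) = 36.4 × 0.003044 = 0.1108 mm.

0.111 mm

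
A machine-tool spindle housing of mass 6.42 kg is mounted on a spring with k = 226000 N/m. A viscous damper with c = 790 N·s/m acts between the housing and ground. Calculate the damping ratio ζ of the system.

0.328

ω_n = √(k/m) = √(226000/6.42) = 187.6 rad/s.
Critical damping c_c = 2√(k·m) = 2√(226000 × 6.42) = 2409 N·s/m, so ζ = c/c_c = 790/2409 = 0.3279.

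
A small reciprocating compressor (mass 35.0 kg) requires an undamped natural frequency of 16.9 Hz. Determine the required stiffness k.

395000 N/m

ω_n = 2πf_n = 2π × 16.9 = 106.2 rad/s.
k = m·ω_n² = 35.0 × 106.2² = 35.0 × 11280 = 394600 N/m.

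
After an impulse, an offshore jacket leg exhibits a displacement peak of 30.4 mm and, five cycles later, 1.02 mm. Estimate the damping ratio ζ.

Logarithmic decrement δ = (1/n)·ln(x₀/x_n) = (1/5)·ln(30.4/1.02) = (1/5)·ln(29.80) = 0.6789.
ζ = δ/√(4π² + δ²) = 0.6789/√(39.48 + 0.461) = 0.6789/6.320 = 0.1074.

0.107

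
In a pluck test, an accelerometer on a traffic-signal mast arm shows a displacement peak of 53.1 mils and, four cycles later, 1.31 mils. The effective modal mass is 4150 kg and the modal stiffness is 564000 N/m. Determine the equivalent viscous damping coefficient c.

Logarithmic decrement δ = (1/n)·ln(x₀/x_n) = (1/4)·ln(53.1/1.31) = (1/4)·ln(40.53) = 0.9255.
ζ = δ/√(4π² + δ²) = 0.9255/√(39.48 + 0.857) = 0.9255/6.351 = 0.1457.
c = ζ · 2√(km) = 0.1457 × 2√(564000 × 4150) = 0.1457 × 96760 = 14100 N·s/m.

14100 N·s/m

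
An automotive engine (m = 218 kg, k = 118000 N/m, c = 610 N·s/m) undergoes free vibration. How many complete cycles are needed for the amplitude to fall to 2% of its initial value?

11 cycles

ζ = c/(2√(km)) = 610/(2√(118000 × 218)) = 610/10140 = 0.06014.
Logarithmic decrement δ = 2πζ/√(1 − ζ²) = 2π × 0.06014/√(1 − 0.00362) = 0.3785.
x_n/x₀ = e^(−nδ) ≤ 0.02; take ln: n ≥ ln(1/0.02)/δ = 3.912/0.3785 = 10.33.
So 11 complete cycles are required.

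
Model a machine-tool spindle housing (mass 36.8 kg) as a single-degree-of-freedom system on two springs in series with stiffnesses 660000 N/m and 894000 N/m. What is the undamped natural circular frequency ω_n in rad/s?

Series springs: 1/k_eq = 1/660000 + 1/894000 = 2.634×10^-6, so k_eq = 379700 N/m.
ω_n = √(k_eq/m) = √(379700/36.8) = √10320 = 101.6 rad/s.

102 rad/s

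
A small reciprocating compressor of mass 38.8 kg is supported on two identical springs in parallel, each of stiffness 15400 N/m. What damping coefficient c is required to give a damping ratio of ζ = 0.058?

127 N·s/m

Parallel springs add: k_eq = 2 × 15400 = 30800 N/m.
c_c = 2√(k_eq·m) = 2√(30800 × 38.8) = 2186 N·s/m.
c = ζ·c_c = 0.058 × 2186 = 126.8 N·s/m.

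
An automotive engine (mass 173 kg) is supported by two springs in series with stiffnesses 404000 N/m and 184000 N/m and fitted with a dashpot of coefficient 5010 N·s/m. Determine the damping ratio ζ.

0.536

Series springs: 1/k_eq = 1/404000 + 1/184000 = 7.910×10^-6, so k_eq = 126400 N/m.
ω_n = √(k_eq/m) = √(126400/173) = 27.03 rad/s.
Critical damping c_c = 2√(k_eq·m) = 2√(126400 × 173) = 9353 N·s/m, so ζ = c/c_c = 5010/9353 = 0.5356.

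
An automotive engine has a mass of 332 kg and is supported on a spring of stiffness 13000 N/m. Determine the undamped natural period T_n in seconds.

1.00 s

ω_n = √(k/m) = √(13000/332) = √39.16 = 6.258 rad/s.
T_n = 2π/ω_n = 6.283/6.258 = 1.004 s.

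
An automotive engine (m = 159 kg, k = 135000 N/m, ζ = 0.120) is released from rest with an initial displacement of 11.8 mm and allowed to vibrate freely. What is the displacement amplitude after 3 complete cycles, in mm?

1.21 mm

Logarithmic decrement δ = 2πζ/√(1 − ζ²) = 2π × 0.1200/√(1 − 0.0144) = 0.7595.
After n cycles, x_n/x₀ = e^(−nδ), so x_3 = 11.8 × e^(−3 × 0.7595) = 11.8 × 0.1024 = 1.209 mm.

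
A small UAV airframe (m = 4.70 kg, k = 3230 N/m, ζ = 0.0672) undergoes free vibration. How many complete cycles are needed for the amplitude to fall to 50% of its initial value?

Logarithmic decrement δ = 2πζ/√(1 − ζ²) = 2π × 0.06720/√(1 − 0.00452) = 0.4232.
x_n/x₀ = e^(−nδ) ≤ 0.5; take ln: n ≥ ln(1/0.5)/δ = 0.6931/0.4232 = 1.638.
So 2 complete cycles are required.

2 cycles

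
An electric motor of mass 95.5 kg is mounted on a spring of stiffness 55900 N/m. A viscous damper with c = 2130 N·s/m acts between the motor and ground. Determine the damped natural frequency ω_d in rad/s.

ω_n = √(k/m) = √(55900/95.5) = 24.19 rad/s.
Critical damping c_c = 2√(k·m) = 2√(55900 × 95.5) = 4621 N·s/m, so ζ = c/c_c = 2130/4621 = 0.4609.
ω_d = ω_n√(1 − ζ²) = 24.19 × √(1 − 0.212) = 21.47 rad/s.

21.5 rad/s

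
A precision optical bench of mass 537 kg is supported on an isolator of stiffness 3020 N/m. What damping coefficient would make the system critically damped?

2550 N·s/m

c_c = 2√(k·m) = 2√(3020 × 537) = 2 × 1273 = 2547 N·s/m.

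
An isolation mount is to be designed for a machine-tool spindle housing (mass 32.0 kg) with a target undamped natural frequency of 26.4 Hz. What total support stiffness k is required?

ω_n = 2πf_n = 2π × 26.4 = 165.9 rad/s.
k = m·ω_n² = 32.0 × 165.9² = 32.0 × 27510 = 880500 N/m.

880000 N/m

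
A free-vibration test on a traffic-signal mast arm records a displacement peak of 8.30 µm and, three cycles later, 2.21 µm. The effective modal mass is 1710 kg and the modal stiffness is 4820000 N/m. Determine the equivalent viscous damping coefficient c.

Logarithmic decrement δ = (1/n)·ln(x₀/x_n) = (1/3)·ln(8.30/2.21) = (1/3)·ln(3.756) = 0.4411.
ζ = δ/√(4π² + δ²) = 0.4411/√(39.48 + 0.195) = 0.4411/6.299 = 0.07003.
c = ζ · 2√(km) = 0.07003 × 2√(4820000 × 1710) = 0.07003 × 181600 = 12720 N·s/m.

12700 N·s/m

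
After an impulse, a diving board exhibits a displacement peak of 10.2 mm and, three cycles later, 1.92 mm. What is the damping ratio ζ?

0.0883

Logarithmic decrement δ = (1/n)·ln(x₀/x_n) = (1/3)·ln(10.2/1.92) = (1/3)·ln(5.312) = 0.5567.
ζ = δ/√(4π² + δ²) = 0.5567/√(39.48 + 0.310) = 0.5567/6.308 = 0.08825.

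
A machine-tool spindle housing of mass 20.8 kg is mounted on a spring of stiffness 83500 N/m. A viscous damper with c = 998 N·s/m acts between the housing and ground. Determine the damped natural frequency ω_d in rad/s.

ω_n = √(k/m) = √(83500/20.8) = 63.36 rad/s.
Critical damping c_c = 2√(k·m) = 2√(83500 × 20.8) = 2636 N·s/m, so ζ = c/c_c = 998/2636 = 0.3786.
ω_d = ω_n√(1 − ζ²) = 63.36 × √(1 − 0.143) = 58.64 rad/s.

58.6 rad/s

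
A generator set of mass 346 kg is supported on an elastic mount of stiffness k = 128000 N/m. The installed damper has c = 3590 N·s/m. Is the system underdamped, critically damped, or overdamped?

underdamped

c_c = 2√(k·m) = 13310 N·s/m; ζ = c/c_c = 3590/13310 = 0.270.
Since ζ < 1 the system is underdamped.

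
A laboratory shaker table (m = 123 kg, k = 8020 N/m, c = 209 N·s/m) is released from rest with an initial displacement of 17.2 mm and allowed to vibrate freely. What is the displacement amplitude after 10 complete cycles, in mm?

0.0223 mm

ζ = c/(2√(km)) = 209/(2√(8020 × 123)) = 209/1986 = 0.1052.
Logarithmic decrement δ = 2πζ/√(1 − ζ²) = 2π × 0.1052/√(1 − 0.0111) = 0.6648.
After n cycles, x_n/x₀ = e^(−nδ), so x_10 = 17.2 × e^(−10 × 0.6648) = 17.2 × 0.001297 = 0.02231 mm.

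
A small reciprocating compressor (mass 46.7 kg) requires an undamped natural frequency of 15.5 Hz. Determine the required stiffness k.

443000 N/m

ω_n = 2πf_n = 2π × 15.5 = 97.39 rad/s.
k = m·ω_n² = 46.7 × 97.39² = 46.7 × 9485 = 442900 N/m.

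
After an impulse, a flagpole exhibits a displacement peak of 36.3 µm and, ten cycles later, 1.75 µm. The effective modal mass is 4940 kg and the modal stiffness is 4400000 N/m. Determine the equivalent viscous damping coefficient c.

Logarithmic decrement δ = (1/n)·ln(x₀/x_n) = (1/10)·ln(36.3/1.75) = (1/10)·ln(20.74) = 0.3032.
ζ = δ/√(4π² + δ²) = 0.3032/√(39.48 + 0.0919) = 0.3032/6.290 = 0.04820.
c = ζ · 2√(km) = 0.04820 × 2√(4400000 × 4940) = 0.04820 × 294900 = 14210 N·s/m.

14200 N·s/m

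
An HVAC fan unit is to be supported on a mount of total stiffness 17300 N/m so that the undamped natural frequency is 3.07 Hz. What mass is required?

ω_n = 2πf_n = 2π × 3.07 = 19.29 rad/s.
m = k/ω_n² = 17300/19.29² = 17300/372.1 = 46.50 kg.

46.5 kg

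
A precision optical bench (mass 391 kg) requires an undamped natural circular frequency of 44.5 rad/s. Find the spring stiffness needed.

774000 N/m

k = m·ω_n² = 391 × 44.50² = 391 × 1980 = 774300 N/m.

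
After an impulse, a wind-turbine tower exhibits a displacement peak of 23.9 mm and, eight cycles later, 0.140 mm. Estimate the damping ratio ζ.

0.102

Logarithmic decrement δ = (1/n)·ln(x₀/x_n) = (1/8)·ln(23.9/0.140) = (1/8)·ln(170.7) = 0.6425.
ζ = δ/√(4π² + δ²) = 0.6425/√(39.48 + 0.413) = 0.6425/6.316 = 0.1017.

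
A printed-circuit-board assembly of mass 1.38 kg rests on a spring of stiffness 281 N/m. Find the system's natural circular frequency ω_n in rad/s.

ω_n = √(k/m) = √(281.0/1.38) = √203.6 = 14.27 rad/s.

14.3 rad/s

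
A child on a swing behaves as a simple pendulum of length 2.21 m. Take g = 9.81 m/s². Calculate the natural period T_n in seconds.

For a simple pendulum ω_n = √(g/L) = √(9.81/2.21) = √4.439 = 2.107 rad/s.
T_n = 2π/ω_n = 6.283/2.107 = 2.982 s.

2.98 s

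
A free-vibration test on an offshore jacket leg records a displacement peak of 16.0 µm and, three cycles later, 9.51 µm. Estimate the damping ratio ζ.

0.0276

Logarithmic decrement δ = (1/n)·ln(x₀/x_n) = (1/3)·ln(16.0/9.51) = (1/3)·ln(1.682) = 0.1734.
ζ = δ/√(4π² + δ²) = 0.1734/√(39.48 + 0.0301) = 0.1734/6.286 = 0.02759.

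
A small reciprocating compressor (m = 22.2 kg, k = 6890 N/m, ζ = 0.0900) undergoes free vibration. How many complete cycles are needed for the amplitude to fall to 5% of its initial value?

6 cycles

Logarithmic decrement δ = 2πζ/√(1 − ζ²) = 2π × 0.09000/√(1 − 0.00810) = 0.5678.
x_n/x₀ = e^(−nδ) ≤ 0.05; take ln: n ≥ ln(1/0.05)/δ = 2.996/0.5678 = 5.276.
So 6 complete cycles are required.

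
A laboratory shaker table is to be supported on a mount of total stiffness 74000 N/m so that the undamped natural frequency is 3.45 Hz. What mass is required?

ω_n = 2πf_n = 2π × 3.45 = 21.68 rad/s.
m = k/ω_n² = 74000/21.68² = 74000/469.9 = 157.5 kg.

157 kg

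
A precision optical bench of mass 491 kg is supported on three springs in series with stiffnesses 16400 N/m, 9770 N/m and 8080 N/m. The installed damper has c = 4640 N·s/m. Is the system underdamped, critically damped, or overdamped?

overdamped

Series springs: 1/k_eq = 1/16400 + 1/9770 + 1/8080 = 0.0002871, so k_eq = 3483 N/m.
c_c = 2√(k_eq·m) = 2616 N·s/m; ζ = c/c_c = 4640/2616 = 1.77.
Since ζ > 1 the system is overdamped.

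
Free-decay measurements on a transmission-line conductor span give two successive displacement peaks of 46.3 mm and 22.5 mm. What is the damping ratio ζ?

0.114

Logarithmic decrement δ = (1/n)·ln(x₀/x_n) = (1/1)·ln(46.3/22.5) = (1/1)·ln(2.058) = 0.7216.
ζ = δ/√(4π² + δ²) = 0.7216/√(39.48 + 0.521) = 0.7216/6.324 = 0.1141.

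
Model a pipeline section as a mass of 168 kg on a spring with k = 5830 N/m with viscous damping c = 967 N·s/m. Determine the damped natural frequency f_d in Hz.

ω_n = √(k/m) = √(5830/168) = 5.891 rad/s.
Critical damping c_c = 2√(k·m) = 2√(5830 × 168) = 1979 N·s/m, so ζ = c/c_c = 967/1979 = 0.4885.
ω_d = ω_n√(1 − ζ²) = 5.891 × √(1 − 0.239) = 5.140 rad/s.
f_d = ω_d/(2π) = 0.8181 Hz.

0.818 Hz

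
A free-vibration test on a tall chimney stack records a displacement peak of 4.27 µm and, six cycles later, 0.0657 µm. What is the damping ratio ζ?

0.110

Logarithmic decrement δ = (1/n)·ln(x₀/x_n) = (1/6)·ln(4.27/0.0657) = (1/6)·ln(64.99) = 0.6957.
ζ = δ/√(4π² + δ²) = 0.6957/√(39.48 + 0.484) = 0.6957/6.322 = 0.1101.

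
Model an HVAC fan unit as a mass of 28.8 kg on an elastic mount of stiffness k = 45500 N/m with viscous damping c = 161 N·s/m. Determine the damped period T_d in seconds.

ω_n = √(k/m) = √(45500/28.8) = 39.75 rad/s.
Critical damping c_c = 2√(k·m) = 2√(45500 × 28.8) = 2289 N·s/m, so ζ = c/c_c = 161/2289 = 0.07032.
ω_d = ω_n√(1 − ζ²) = 39.75 × √(1 − 0.00495) = 39.65 rad/s.
T_d = 2π/ω_d = 0.1585 s.

0.158 s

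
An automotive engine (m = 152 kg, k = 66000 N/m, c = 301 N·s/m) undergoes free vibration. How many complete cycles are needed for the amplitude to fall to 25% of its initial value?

5 cycles

ζ = c/(2√(km)) = 301/(2√(66000 × 152)) = 301/6335 = 0.04752.
Logarithmic decrement δ = 2πζ/√(1 − ζ²) = 2π × 0.04752/√(1 − 0.00226) = 0.2989.
x_n/x₀ = e^(−nδ) ≤ 0.25; take ln: n ≥ ln(1/0.25)/δ = 1.386/0.2989 = 4.638.
So 5 complete cycles are required.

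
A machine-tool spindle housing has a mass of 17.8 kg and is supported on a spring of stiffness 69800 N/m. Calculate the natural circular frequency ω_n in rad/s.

ω_n = √(k/m) = √(69800/17.8) = √3921 = 62.62 rad/s.

62.6 rad/s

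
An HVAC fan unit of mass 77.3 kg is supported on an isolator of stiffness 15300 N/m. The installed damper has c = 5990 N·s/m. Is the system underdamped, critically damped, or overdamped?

overdamped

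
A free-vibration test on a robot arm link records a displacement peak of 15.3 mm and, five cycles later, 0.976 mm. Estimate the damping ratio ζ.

0.0873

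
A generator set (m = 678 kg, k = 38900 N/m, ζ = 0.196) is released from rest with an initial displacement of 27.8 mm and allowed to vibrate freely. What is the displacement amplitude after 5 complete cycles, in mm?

Logarithmic decrement δ = 2πζ/√(1 − ζ²) = 2π × 0.1960/√(1 − 0.0384) = 1.256.
After n cycles, x_n/x₀ = e^(−nδ), so x_5 = 27.8 × e^(−5 × 1.256) = 27.8 × 0.001875 = 0.05212 mm.

0.0521 mm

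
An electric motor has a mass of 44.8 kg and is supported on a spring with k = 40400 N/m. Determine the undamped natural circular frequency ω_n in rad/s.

ω_n = √(k/m) = √(40400/44.8) = √901.8 = 30.03 rad/s.

30.0 rad/s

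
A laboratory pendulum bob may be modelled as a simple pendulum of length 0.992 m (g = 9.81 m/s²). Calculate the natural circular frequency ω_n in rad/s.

3.14 rad/s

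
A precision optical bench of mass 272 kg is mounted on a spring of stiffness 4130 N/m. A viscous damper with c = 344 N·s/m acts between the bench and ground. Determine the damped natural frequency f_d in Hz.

0.612 Hz

ω_n = √(k/m) = √(4130/272) = 3.897 rad/s.
Critical damping c_c = 2√(k·m) = 2√(4130 × 272) = 2120 N·s/m, so ζ = c/c_c = 344/2120 = 0.1623.
ω_d = ω_n√(1 − ζ²) = 3.897 × √(1 − 0.0263) = 3.845 rad/s.
f_d = ω_d/(2π) = 0.6119 Hz.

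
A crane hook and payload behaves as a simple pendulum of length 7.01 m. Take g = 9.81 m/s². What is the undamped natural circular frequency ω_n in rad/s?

For a simple pendulum ω_n = √(g/L) = √(9.81/7.01) = √1.399 = 1.183 rad/s.

1.18 rad/s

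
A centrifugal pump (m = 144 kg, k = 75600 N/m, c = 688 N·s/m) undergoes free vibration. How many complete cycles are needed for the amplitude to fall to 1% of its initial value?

7 cycles

ζ = c/(2√(km)) = 688/(2√(75600 × 144)) = 688/6599 = 0.1043.
Logarithmic decrement δ = 2πζ/√(1 − ζ²) = 2π × 0.1043/√(1 − 0.0109) = 0.6587.
x_n/x₀ = e^(−nδ) ≤ 0.01; take ln: n ≥ ln(1/0.01)/δ = 4.605/0.6587 = 6.992.
So 7 complete cycles are required.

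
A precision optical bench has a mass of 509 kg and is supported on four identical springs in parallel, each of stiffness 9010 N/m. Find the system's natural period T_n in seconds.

0.747 s

Parallel springs add: k_eq = 4 × 9010 = 36040 N/m.
ω_n = √(k_eq/m) = √(36040/509) = √70.81 = 8.415 rad/s.
T_n = 2π/ω_n = 6.283/8.415 = 0.7467 s.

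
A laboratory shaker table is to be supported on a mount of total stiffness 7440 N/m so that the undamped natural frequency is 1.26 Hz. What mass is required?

ω_n = 2πf_n = 2π × 1.26 = 7.917 rad/s.
m = k/ω_n² = 7440/7.917² = 7440/62.68 = 118.7 kg.

119 kg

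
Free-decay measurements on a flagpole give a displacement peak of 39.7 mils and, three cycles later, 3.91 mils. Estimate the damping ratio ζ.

0.122

Logarithmic decrement δ = (1/n)·ln(x₀/x_n) = (1/3)·ln(39.7/3.91) = (1/3)·ln(10.15) = 0.7726.
ζ = δ/√(4π² + δ²) = 0.7726/√(39.48 + 0.597) = 0.7726/6.331 = 0.1220.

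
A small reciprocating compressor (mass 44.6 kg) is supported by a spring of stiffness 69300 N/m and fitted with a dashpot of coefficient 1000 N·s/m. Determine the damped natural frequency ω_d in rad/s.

37.8 rad/s

ω_n = √(k/m) = √(69300/44.6) = 39.42 rad/s.
Critical damping c_c = 2√(k·m) = 2√(69300 × 44.6) = 3516 N·s/m, so ζ = c/c_c = 1000/3516 = 0.2844.
ω_d = ω_n√(1 − ζ²) = 39.42 × √(1 − 0.0809) = 37.79 rad/s.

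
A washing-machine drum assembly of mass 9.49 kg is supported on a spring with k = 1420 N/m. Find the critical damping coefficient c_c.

232 N·s/m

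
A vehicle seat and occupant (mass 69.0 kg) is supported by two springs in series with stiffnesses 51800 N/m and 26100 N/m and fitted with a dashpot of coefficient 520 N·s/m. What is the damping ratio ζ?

Series springs: 1/k_eq = 1/51800 + 1/26100 = 5.762×10^-5, so k_eq = 17360 N/m.
ω_n = √(k_eq/m) = √(17360/69.0) = 15.86 rad/s.
Critical damping c_c = 2√(k_eq·m) = 2√(17360 × 69.0) = 2189 N·s/m, so ζ = c/c_c = 520/2189 = 0.2376.

0.238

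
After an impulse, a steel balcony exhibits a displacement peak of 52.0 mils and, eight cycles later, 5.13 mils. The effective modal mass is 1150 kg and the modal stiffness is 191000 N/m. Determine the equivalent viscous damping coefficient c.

1360 N·s/m

Logarithmic decrement δ = (1/n)·ln(x₀/x_n) = (1/8)·ln(52.0/5.13) = (1/8)·ln(10.14) = 0.2895.
ζ = δ/√(4π² + δ²) = 0.2895/√(39.48 + 0.0838) = 0.2895/6.290 = 0.04603.
c = ζ · 2√(km) = 0.04603 × 2√(191000 × 1150) = 0.04603 × 29640 = 1364 N·s/m.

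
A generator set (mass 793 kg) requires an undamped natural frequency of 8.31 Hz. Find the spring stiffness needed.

2160000 N/m

ω_n = 2πf_n = 2π × 8.31 = 52.21 rad/s.
k = m·ω_n² = 793 × 52.21² = 793 × 2726 = 2162000 N/m.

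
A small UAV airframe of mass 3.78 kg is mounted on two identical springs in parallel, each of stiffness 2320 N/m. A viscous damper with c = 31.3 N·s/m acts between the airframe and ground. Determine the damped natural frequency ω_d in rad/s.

Parallel springs add: k_eq = 2 × 2320 = 4640 N/m.
ω_n = √(k_eq/m) = √(4640/3.78) = 35.04 rad/s.
Critical damping c_c = 2√(k_eq·m) = 2√(4640 × 3.78) = 264.9 N·s/m, so ζ = c/c_c = 31.3/264.9 = 0.1182.
ω_d = ω_n√(1 − ζ²) = 35.04 × √(1 − 0.0140) = 34.79 rad/s.

34.8 rad/s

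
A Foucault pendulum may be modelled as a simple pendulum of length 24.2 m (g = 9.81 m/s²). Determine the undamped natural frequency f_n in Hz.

For a simple pendulum ω_n = √(g/L) = √(9.81/24.2) = √0.4054 = 0.6367 rad/s.
f_n = ω_n/(2π) = 0.6367/6.283 = 0.1013 Hz.

0.101 Hz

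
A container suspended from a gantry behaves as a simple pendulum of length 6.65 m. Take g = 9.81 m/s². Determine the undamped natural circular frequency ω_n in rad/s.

1.21 rad/s

For a simple pendulum ω_n = √(g/L) = √(9.81/6.65) = √1.475 = 1.215 rad/s.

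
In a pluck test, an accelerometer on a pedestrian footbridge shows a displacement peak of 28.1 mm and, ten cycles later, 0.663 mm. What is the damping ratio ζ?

0.0595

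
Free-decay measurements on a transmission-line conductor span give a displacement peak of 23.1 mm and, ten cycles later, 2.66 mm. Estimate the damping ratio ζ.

Logarithmic decrement δ = (1/n)·ln(x₀/x_n) = (1/10)·ln(23.1/2.66) = (1/10)·ln(8.684) = 0.2162.
ζ = δ/√(4π² + δ²) = 0.2162/√(39.48 + 0.0467) = 0.2162/6.287 = 0.03438.

0.0344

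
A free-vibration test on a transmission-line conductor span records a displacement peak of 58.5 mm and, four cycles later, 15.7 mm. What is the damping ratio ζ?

Logarithmic decrement δ = (1/n)·ln(x₀/x_n) = (1/4)·ln(58.5/15.7) = (1/4)·ln(3.726) = 0.3288.
ζ = δ/√(4π² + δ²) = 0.3288/√(39.48 + 0.108) = 0.3288/6.292 = 0.05227.

0.0523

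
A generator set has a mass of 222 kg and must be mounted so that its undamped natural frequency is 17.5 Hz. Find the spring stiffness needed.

ω_n = 2πf_n = 2π × 17.5 = 110.0 rad/s.
k = m·ω_n² = 222 × 110.0² = 222 × 12090 = 2684000 N/m.

2680000 N/m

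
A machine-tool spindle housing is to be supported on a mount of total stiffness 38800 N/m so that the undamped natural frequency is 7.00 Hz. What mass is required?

20.1 kg

ω_n = 2πf_n = 2π × 7.00 = 43.98 rad/s.
m = k/ω_n² = 38800/43.98² = 38800/1934 = 20.06 kg.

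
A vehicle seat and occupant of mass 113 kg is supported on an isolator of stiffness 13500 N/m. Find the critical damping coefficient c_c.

2470 N·s/m

c_c = 2√(k·m) = 2√(13500 × 113) = 2 × 1235 = 2470 N·s/m.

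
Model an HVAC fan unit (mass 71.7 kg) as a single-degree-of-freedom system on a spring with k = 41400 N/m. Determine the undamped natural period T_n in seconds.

ω_n = √(k/m) = √(41400/71.7) = √577.4 = 24.03 rad/s.
T_n = 2π/ω_n = 6.283/24.03 = 0.2615 s.

0.261 s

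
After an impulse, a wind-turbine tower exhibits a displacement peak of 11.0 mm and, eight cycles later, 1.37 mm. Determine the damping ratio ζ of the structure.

0.0414

Logarithmic decrement δ = (1/n)·ln(x₀/x_n) = (1/8)·ln(11.0/1.37) = (1/8)·ln(8.029) = 0.2604.
ζ = δ/√(4π² + δ²) = 0.2604/√(39.48 + 0.0678) = 0.2604/6.289 = 0.04141.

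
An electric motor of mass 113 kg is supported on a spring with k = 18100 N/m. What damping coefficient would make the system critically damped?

c_c = 2√(k·m) = 2√(18100 × 113) = 2 × 1430 = 2860 N·s/m.

2860 N·s/m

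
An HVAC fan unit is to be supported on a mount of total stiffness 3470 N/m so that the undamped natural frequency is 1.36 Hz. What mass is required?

47.5 kg

ω_n = 2πf_n = 2π × 1.36 = 8.545 rad/s.
m = k/ω_n² = 3470/8.545² = 3470/73.02 = 47.52 kg.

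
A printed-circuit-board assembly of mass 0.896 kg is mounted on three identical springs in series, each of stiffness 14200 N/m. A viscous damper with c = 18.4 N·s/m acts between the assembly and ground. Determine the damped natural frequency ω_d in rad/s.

Series springs: 1/k_eq = 3/14200, so k_eq = 14200/3 = 4733 N/m.
ω_n = √(k_eq/m) = √(4733/0.896) = 72.68 rad/s.
Critical damping c_c = 2√(k_eq·m) = 2√(4733 × 0.896) = 130.2 N·s/m, so ζ = c/c_c = 18.4/130.2 = 0.1413.
ω_d = ω_n√(1 − ζ²) = 72.68 × √(1 − 0.0200) = 71.95 rad/s.

72.0 rad/s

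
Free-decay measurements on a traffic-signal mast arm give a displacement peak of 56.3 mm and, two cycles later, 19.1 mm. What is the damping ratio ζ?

0.0857

Logarithmic decrement δ = (1/n)·ln(x₀/x_n) = (1/2)·ln(56.3/19.1) = (1/2)·ln(2.948) = 0.5405.
ζ = δ/√(4π² + δ²) = 0.5405/√(39.48 + 0.292) = 0.5405/6.306 = 0.08571.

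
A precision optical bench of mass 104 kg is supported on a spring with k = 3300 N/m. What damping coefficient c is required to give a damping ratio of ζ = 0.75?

879 N·s/m

c_c = 2√(k·m) = 2√(3300 × 104) = 1172 N·s/m.
c = ζ·c_c = 0.75 × 1172 = 878.7 N·s/m.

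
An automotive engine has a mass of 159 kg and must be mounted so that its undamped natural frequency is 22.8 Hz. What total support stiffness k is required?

3260000 N/m

ω_n = 2πf_n = 2π × 22.8 = 143.3 rad/s.
k = m·ω_n² = 159 × 143.3² = 159 × 20520 = 3263000 N/m.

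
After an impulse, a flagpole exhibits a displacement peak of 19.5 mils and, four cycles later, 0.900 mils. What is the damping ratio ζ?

Logarithmic decrement δ = (1/n)·ln(x₀/x_n) = (1/4)·ln(19.5/0.900) = (1/4)·ln(21.67) = 0.7689.
ζ = δ/√(4π² + δ²) = 0.7689/√(39.48 + 0.591) = 0.7689/6.330 = 0.1215.

0.121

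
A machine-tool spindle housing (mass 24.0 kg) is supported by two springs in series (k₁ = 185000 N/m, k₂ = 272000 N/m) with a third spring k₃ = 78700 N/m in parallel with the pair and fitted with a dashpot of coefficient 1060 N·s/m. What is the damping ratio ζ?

Series pair: k_s = k₁k₂/(k₁+k₂) = (185000)(272000)/(185000 + 272000) = 110100 N/m. In parallel with k₃: k_eq = 110100 + 78700 = 188800 N/m.
ω_n = √(k_eq/m) = √(188800/24.0) = 88.70 rad/s.
Critical damping c_c = 2√(k_eq·m) = 2√(188800 × 24.0) = 4257 N·s/m, so ζ = c/c_c = 1060/4257 = 0.2490.

0.249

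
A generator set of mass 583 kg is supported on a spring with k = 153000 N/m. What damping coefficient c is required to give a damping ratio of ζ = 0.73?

13800 N·s/m

c_c = 2√(k·m) = 2√(153000 × 583) = 18890 N·s/m.
c = ζ·c_c = 0.73 × 18890 = 13790 N·s/m.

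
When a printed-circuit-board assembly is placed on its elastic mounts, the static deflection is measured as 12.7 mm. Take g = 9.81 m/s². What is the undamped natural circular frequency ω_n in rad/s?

ω_n = √(g/δ_st) = √(9.81/0.0127) = √772.4 = 27.79 rad/s.

27.8 rad/s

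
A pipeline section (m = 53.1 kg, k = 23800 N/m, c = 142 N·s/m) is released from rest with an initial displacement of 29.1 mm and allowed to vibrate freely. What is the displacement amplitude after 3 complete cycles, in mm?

8.83 mm

ζ = c/(2√(km)) = 142/(2√(23800 × 53.1)) = 142/2248 = 0.06316.
Logarithmic decrement δ = 2πζ/√(1 − ζ²) = 2π × 0.06316/√(1 − 0.00399) = 0.3976.
After n cycles, x_n/x₀ = e^(−nδ), so x_3 = 29.1 × e^(−3 × 0.3976) = 29.1 × 0.3034 = 8.828 mm.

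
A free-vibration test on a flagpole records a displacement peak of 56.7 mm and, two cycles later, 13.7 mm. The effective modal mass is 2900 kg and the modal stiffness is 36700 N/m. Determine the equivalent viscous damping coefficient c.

Logarithmic decrement δ = (1/n)·ln(x₀/x_n) = (1/2)·ln(56.7/13.7) = (1/2)·ln(4.139) = 0.7102.
ζ = δ/√(4π² + δ²) = 0.7102/√(39.48 + 0.504) = 0.7102/6.323 = 0.1123.
c = ζ · 2√(km) = 0.1123 × 2√(36700 × 2900) = 0.1123 × 20630 = 2317 N·s/m.

2320 N·s/m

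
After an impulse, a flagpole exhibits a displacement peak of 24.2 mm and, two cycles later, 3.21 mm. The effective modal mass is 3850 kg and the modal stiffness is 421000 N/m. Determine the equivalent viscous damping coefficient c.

Logarithmic decrement δ = (1/n)·ln(x₀/x_n) = (1/2)·ln(24.2/3.21) = (1/2)·ln(7.539) = 1.010.
ζ = δ/√(4π² + δ²) = 1.010/√(39.48 + 1.02) = 1.010/6.364 = 0.1587.
c = ζ · 2√(km) = 0.1587 × 2√(421000 × 3850) = 0.1587 × 80520 = 12780 N·s/m.

12800 N·s/m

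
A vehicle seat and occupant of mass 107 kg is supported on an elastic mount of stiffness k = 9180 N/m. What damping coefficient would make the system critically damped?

1980 N·s/m

c_c = 2√(k·m) = 2√(9180 × 107) = 2 × 991.1 = 1982 N·s/m.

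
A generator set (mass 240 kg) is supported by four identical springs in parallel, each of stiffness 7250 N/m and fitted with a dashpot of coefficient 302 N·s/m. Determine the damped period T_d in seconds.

0.573 s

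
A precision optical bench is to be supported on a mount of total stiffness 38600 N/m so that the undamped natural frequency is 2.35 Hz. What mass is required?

177 kg

ω_n = 2πf_n = 2π × 2.35 = 14.77 rad/s.
m = k/ω_n² = 38600/14.77² = 38600/218.0 = 177.0 kg.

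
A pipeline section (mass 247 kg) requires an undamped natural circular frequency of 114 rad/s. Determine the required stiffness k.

k = m·ω_n² = 247 × 114.0² = 247 × 13000 = 3210000 N/m.

3210000 N/m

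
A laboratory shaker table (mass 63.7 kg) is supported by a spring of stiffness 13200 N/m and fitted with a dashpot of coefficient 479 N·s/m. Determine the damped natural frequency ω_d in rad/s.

ω_n = √(k/m) = √(13200/63.7) = 14.40 rad/s.
Critical damping c_c = 2√(k·m) = 2√(13200 × 63.7) = 1834 N·s/m, so ζ = c/c_c = 479/1834 = 0.2612.
ω_d = ω_n√(1 − ζ²) = 14.40 × √(1 − 0.0682) = 13.90 rad/s.

13.9 rad/s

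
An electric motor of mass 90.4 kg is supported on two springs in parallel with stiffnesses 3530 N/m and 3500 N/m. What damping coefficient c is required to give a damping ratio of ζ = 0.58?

925 N·s/m

Parallel springs add: k_eq = 3530 + 3500 = 7030 N/m.
c_c = 2√(k_eq·m) = 2√(7030 × 90.4) = 1594 N·s/m.
c = ζ·c_c = 0.58 × 1594 = 924.7 N·s/m.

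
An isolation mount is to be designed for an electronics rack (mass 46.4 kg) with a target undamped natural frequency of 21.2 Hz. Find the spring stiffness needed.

ω_n = 2πf_n = 2π × 21.2 = 133.2 rad/s.
k = m·ω_n² = 46.4 × 133.2² = 46.4 × 17740 = 823300 N/m.

823000 N/m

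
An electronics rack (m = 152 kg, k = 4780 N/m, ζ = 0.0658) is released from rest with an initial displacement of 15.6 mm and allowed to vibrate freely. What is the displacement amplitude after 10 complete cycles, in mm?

Logarithmic decrement δ = 2πζ/√(1 − ζ²) = 2π × 0.06580/√(1 − 0.00433) = 0.4143.
After n cycles, x_n/x₀ = e^(−nδ), so x_10 = 15.6 × e^(−10 × 0.4143) = 15.6 × 0.01587 = 0.2476 mm.

0.248 mm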